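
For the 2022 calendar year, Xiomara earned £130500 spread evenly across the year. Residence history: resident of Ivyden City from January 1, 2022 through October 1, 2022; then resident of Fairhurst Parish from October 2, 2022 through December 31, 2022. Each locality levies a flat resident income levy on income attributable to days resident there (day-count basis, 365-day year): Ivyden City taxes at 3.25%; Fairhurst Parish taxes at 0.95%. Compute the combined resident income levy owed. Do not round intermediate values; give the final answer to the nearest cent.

£3492.93

Ivyden City, January 1 – October 1, 2022: 274 days → £130500 × 3.25% × 274/365 = £3183.8425
Fairhurst Parish, October 2 – December 31, 2022: 91 days → £130500 × 0.95% × 91/365 = £309.0884
Total = £3492.9308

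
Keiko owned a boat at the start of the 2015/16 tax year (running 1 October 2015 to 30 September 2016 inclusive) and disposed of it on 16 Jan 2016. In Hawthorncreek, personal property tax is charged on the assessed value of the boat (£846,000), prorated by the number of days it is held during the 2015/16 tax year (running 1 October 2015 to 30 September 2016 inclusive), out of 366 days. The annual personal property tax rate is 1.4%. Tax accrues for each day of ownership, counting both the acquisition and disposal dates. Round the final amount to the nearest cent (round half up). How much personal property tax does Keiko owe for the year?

£3,494.95

Days held (1 Oct 2015 – 16 Jan 2016): 108 out of 366
Tax = £846,000 × 1.4% × 108/366 = £3,494.9508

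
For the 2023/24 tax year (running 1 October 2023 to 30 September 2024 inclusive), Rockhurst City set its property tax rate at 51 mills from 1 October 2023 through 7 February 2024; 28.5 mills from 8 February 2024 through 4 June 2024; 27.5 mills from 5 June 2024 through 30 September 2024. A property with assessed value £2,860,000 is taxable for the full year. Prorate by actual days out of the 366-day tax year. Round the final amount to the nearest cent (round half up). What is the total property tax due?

£103,444.48

1 October 2023 – 7 February 2024: 130 days at 51 mills → £2,860,000 × 5.1% × 130/366 = £51,808.1967
8 February – 4 June 2024: 118 days at 28.5 mills → £2,860,000 × 2.85% × 118/366 = £26,279.1803
5 June – 30 September 2024: 118 days at 27.5 mills → £2,860,000 × 2.75% × 118/366 = £25,357.1038
Total = £103,444.4809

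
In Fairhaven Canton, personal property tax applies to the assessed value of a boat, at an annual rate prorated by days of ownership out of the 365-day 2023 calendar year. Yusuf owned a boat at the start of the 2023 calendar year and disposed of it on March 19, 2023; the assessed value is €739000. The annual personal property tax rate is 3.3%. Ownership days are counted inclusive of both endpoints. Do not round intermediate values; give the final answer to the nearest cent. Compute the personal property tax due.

€5211.47

Days held (January 1 – March 19, 2023): 78 out of 365
Tax = €739000 × 3.3% × 78/365 = €5211.4685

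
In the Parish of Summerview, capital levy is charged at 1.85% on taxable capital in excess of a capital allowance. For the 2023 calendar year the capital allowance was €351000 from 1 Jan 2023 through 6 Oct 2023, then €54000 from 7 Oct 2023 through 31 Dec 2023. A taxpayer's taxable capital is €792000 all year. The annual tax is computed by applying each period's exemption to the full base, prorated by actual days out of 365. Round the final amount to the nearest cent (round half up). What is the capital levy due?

€9453.09

1 Jan – 6 Oct 2023: 279 days, exemption €351000 → (€792000 − €351000) × 1.85% × 279/365 = €6236.2233
7 Oct – 31 Dec 2023: 86 days, exemption €54000 → (€792000 − €54000) × 1.85% × 86/365 = €3216.8712
Total = €9453.0945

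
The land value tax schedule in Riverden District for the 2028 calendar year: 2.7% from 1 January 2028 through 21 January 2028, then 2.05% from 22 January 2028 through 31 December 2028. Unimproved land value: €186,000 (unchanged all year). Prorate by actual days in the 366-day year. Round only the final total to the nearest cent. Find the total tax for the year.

1 January – 21 January 2028: 21 days at 2.7% → €186,000 × 2.7% × 21/366 = €288.1475
22 January – 31 December 2028: 345 days at 2.05% → €186,000 × 2.05% × 345/366 = €3,594.2213
Total = €3,882.3689

€3,882.37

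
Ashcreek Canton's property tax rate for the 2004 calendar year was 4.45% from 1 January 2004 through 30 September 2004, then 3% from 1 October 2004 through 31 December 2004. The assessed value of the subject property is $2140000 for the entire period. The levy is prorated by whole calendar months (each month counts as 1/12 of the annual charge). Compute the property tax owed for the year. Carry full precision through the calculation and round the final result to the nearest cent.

1 January – 30 September 2004: 9 months at 4.45% → $2140000 × 4.45% × 9/12 = $71422.5000
1 October – 31 December 2004: 3 months at 3% → $2140000 × 3% × 3/12 = $16050.0000
Total = $87472.5000

$87472.50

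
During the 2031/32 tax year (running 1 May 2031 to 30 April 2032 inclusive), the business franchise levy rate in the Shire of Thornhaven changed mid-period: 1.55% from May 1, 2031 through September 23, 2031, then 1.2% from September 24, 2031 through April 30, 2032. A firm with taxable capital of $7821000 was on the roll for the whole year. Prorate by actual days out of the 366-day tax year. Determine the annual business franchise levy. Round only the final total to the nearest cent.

$104771.48

May 1 – September 23, 2031: 146 days at 1.55% → $7821000 × 1.55% × 146/366 = $48357.7131
September 24, 2031 – April 30, 2032: 220 days at 1.2% → $7821000 × 1.2% × 220/366 = $56413.7705
Total = $104771.4836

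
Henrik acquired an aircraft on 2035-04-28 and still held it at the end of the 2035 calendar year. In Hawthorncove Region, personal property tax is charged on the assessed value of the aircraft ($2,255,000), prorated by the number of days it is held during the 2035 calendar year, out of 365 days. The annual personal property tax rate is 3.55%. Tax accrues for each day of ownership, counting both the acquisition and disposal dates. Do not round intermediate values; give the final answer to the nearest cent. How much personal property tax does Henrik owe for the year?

$54,391.84

Days held (2035-04-28 to 2035-12-31): 248 out of 365
Tax = $2,255,000 × 3.55% × 248/365 = $54,391.8356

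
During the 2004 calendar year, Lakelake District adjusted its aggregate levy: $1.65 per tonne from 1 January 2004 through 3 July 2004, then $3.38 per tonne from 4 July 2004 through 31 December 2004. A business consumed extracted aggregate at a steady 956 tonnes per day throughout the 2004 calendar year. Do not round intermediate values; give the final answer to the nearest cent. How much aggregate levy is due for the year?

1 January – 3 July 2004: 185 days × 956 tonnes/day = 176,860 tonnes at $1.65/tonne → $291,819.00
4 July – 31 December 2004: 181 days × 956 tonnes/day = 173,036 tonnes at $3.38/tonne → $584,861.68

$876,680.68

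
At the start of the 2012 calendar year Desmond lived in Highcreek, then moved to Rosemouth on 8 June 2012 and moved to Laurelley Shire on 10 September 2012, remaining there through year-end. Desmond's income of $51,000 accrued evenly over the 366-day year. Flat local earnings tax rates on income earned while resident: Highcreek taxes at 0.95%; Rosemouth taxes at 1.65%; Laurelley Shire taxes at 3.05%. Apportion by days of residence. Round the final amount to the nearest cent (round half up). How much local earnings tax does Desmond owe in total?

$906.85

Highcreek, 1 January – 7 June 2012: 159 days → $51,000 × 0.95% × 159/366 = $210.4795
Rosemouth, 8 June – 9 September 2012: 94 days → $51,000 × 1.65% × 94/366 = $216.1230
Laurelley Shire, 10 September – 31 December 2012: 113 days → $51,000 × 3.05% × 113/366 = $480.2500
Total = $906.8525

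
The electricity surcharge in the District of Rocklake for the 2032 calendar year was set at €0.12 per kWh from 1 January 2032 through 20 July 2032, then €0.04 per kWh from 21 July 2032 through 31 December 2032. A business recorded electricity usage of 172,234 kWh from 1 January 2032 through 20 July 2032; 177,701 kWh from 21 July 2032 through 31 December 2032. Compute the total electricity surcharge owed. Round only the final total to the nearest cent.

1 January – 20 July 2032: 172,234 kWh at €0.12/kWh → €20,668.08
21 July – 31 December 2032: 177,701 kWh at €0.04/kWh → €7,108.04

€27,776.12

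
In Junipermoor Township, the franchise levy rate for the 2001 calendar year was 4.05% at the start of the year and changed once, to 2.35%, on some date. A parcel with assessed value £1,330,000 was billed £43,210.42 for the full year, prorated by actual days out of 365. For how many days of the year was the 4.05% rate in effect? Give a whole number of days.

193 days

Let d = days at the first rate; then 365 − d days at the second rate.
£1,330,000 × [4.05%·d + 2.35%·(365−d)] / 365 = £43,210.42
Solving gives d = 193, so the new rate took effect on 13 July 2001.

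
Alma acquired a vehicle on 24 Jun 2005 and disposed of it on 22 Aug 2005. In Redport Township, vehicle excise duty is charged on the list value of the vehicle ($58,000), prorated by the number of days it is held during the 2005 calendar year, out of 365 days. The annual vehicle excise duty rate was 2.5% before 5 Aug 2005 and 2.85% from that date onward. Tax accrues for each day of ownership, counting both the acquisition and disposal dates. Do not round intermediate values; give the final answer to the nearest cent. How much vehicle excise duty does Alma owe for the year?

24 Jun – 4 Aug 2005: 42 days at 2.5% → $58,000 × 2.5% × 42/365 = $166.8493
5 Aug – 22 Aug 2005: 18 days at 2.85% → $58,000 × 2.85% × 18/365 = $81.5178
Total = $248.3671

$248.37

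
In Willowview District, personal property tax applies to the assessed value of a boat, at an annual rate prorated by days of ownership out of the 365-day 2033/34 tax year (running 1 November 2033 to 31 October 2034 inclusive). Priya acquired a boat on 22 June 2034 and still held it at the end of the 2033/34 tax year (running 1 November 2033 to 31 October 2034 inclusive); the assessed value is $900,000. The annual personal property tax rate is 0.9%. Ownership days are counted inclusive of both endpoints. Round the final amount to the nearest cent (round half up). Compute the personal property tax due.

$2,929.32

Days held (22 June – 31 October 2034): 132 out of 365
Tax = $900,000 × 0.9% × 132/365 = $2,929.3151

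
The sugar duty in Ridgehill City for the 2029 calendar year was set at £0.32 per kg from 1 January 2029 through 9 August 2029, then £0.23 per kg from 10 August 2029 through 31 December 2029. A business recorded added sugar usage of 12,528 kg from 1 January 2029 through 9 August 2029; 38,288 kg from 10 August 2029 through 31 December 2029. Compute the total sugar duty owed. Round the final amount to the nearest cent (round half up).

£12815.20

1 January – 9 August 2029: 12,528 kg at £0.32/kg → £4008.96
10 August – 31 December 2029: 38,288 kg at £0.23/kg → £8806.24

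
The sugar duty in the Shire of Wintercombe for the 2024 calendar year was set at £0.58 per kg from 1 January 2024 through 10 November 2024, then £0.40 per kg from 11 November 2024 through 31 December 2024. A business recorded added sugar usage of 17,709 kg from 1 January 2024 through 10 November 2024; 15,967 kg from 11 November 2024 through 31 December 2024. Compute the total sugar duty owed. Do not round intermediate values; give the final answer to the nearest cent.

1 January – 10 November 2024: 17,709 kg at £0.58/kg → £10271.22
11 November – 31 December 2024: 15,967 kg at £0.40/kg → £6386.80

£16658.02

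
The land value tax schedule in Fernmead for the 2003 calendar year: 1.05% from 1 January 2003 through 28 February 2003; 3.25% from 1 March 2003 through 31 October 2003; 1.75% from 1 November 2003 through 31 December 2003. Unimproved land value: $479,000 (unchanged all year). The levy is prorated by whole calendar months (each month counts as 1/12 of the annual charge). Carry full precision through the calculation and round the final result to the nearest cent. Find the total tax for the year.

$12,613.67

1 January – 28 February 2003: 2 months at 1.05% → $479,000 × 1.05% × 2/12 = $838.2500
1 March – 31 October 2003: 8 months at 3.25% → $479,000 × 3.25% × 8/12 = $10,378.3333
1 November – 31 December 2003: 2 months at 1.75% → $479,000 × 1.75% × 2/12 = $1,397.0833
Total = $12,613.6667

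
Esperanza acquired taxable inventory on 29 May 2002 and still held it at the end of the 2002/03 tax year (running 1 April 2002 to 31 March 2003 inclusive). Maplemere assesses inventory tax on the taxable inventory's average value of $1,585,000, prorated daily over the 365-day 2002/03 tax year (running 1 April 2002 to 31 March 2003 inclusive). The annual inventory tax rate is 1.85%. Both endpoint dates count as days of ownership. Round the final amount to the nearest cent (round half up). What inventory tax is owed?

Days held (29 May 2002 – 31 March 2003): 307 out of 365
Tax = $1,585,000 × 1.85% × 307/365 = $24,663.0342

$24,663.03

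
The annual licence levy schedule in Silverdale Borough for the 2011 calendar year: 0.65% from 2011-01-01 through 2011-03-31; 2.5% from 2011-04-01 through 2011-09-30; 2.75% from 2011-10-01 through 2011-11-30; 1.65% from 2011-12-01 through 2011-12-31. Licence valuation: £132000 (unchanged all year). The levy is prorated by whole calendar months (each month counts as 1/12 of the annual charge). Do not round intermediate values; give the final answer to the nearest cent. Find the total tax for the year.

2011-01-01 to 2011-03-31: 3 months at 0.65% → £132000 × 0.65% × 3/12 = £214.5000
2011-04-01 to 2011-09-30: 6 months at 2.5% → £132000 × 2.5% × 6/12 = £1650.0000
2011-10-01 to 2011-11-30: 2 months at 2.75% → £132000 × 2.75% × 2/12 = £605.0000
2011-12-01 to 2011-12-31: 1 month at 1.65% → £132000 × 1.65% × 1/12 = £181.5000
Total = £2651.0000

£2651.00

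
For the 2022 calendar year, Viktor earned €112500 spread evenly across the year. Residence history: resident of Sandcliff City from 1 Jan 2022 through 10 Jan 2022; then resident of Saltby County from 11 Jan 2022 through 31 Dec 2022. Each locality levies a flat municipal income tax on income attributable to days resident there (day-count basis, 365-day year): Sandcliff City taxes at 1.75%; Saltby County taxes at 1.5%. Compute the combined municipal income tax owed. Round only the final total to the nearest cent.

Sandcliff City, 1 Jan – 10 Jan 2022: 10 days → €112500 × 1.75% × 10/365 = €53.9384
Saltby County, 11 Jan – 31 Dec 2022: 355 days → €112500 × 1.5% × 355/365 = €1641.2671
Total = €1695.2055

€1695.21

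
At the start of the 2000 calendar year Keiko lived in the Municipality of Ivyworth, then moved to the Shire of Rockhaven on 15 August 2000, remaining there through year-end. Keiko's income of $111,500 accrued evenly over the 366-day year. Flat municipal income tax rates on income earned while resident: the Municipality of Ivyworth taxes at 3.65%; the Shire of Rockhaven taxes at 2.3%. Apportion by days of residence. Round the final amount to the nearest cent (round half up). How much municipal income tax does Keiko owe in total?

The Municipality of Ivyworth, 1 January – 14 August 2000: 227 days → $111,500 × 3.65% × 227/366 = $2,524.1346
The Shire of Rockhaven, 15 August – 31 December 2000: 139 days → $111,500 × 2.3% × 139/366 = $973.9495
Total = $3,498.0840

$3,498.08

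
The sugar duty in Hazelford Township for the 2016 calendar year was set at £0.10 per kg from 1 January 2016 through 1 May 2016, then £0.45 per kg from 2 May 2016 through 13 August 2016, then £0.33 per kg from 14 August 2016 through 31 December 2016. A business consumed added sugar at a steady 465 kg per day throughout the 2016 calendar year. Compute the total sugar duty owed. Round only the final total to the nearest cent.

£48,918.00

1 January – 1 May 2016: 122 days × 465 kg/day = 56,730 kg at £0.10/kg → £5,673.00
2 May – 13 August 2016: 104 days × 465 kg/day = 48,360 kg at £0.45/kg → £21,762.00
14 August – 31 December 2016: 140 days × 465 kg/day = 65,100 kg at £0.33/kg → £21,483.00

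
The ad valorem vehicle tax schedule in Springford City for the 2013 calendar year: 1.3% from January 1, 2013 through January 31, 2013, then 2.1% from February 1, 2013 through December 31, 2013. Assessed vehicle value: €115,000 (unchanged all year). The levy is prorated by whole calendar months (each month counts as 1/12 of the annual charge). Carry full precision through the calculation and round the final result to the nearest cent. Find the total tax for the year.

€2,338.33

January 1 – January 31, 2013: 1 month at 1.3% → €115,000 × 1.3% × 1/12 = €124.5833
February 1 – December 31, 2013: 11 months at 2.1% → €115,000 × 2.1% × 11/12 = €2,213.7500
Total = €2,338.3333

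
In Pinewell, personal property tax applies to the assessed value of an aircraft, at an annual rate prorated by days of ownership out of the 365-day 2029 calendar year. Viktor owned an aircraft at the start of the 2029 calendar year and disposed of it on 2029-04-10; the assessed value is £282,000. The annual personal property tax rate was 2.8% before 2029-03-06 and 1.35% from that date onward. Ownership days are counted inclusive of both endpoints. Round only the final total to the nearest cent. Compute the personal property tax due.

2029-01-01 to 2029-03-05: 64 days at 2.8% → £282,000 × 2.8% × 64/365 = £1,384.5041
2029-03-06 to 2029-04-10: 36 days at 1.35% → £282,000 × 1.35% × 36/365 = £375.4849
Total = £1,759.9890

£1,759.99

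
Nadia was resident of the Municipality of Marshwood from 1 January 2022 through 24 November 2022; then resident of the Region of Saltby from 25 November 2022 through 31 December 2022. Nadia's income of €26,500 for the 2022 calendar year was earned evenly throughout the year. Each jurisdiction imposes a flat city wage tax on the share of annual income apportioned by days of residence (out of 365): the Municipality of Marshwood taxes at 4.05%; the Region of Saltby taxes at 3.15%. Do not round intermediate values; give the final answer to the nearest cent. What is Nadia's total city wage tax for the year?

€1,049.07

The Municipality of Marshwood, 1 January – 24 November 2022: 328 days → €26,500 × 4.05% × 328/365 = €964.4548
The Region of Saltby, 25 November – 31 December 2022: 37 days → €26,500 × 3.15% × 37/365 = €84.6185
Total = €1,049.0733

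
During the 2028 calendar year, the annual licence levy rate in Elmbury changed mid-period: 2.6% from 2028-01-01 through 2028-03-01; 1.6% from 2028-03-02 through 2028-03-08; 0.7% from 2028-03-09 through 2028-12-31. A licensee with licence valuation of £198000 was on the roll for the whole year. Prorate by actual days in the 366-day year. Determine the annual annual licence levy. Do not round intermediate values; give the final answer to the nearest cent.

£2047.08

2028-01-01 to 2028-03-01: 61 days at 2.6% → £198000 × 2.6% × 61/366 = £858.0000
2028-03-02 to 2028-03-08: 7 days at 1.6% → £198000 × 1.6% × 7/366 = £60.5902
2028-03-09 to 2028-12-31: 298 days at 0.7% → £198000 × 0.7% × 298/366 = £1128.4918
Total = £2047.0820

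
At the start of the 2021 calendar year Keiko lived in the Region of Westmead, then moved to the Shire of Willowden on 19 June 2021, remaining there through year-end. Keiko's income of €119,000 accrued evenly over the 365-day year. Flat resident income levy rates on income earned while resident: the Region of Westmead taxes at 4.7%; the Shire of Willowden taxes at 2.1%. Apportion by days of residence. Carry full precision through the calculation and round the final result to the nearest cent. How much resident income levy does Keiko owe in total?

The Region of Westmead, 1 January – 18 June 2021: 169 days → €119,000 × 4.7% × 169/365 = €2,589.6356
The Shire of Willowden, 19 June – 31 December 2021: 196 days → €119,000 × 2.1% × 196/365 = €1,341.9288
Total = €3,931.5644

€3,931.56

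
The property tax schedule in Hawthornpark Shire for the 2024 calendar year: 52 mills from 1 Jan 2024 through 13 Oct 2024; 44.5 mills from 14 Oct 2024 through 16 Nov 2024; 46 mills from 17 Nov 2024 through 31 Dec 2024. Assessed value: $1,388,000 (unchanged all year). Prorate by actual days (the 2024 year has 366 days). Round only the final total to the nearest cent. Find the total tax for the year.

1 Jan – 13 Oct 2024: 287 days at 52 mills → $1,388,000 × 5.2% × 287/366 = $56,597.0273
14 Oct – 16 Nov 2024: 34 days at 44.5 mills → $1,388,000 × 4.45% × 34/366 = $5,737.8251
17 Nov – 31 Dec 2024: 45 days at 46 mills → $1,388,000 × 4.6% × 45/366 = $7,850.1639
Total = $70,185.0164

$70,185.02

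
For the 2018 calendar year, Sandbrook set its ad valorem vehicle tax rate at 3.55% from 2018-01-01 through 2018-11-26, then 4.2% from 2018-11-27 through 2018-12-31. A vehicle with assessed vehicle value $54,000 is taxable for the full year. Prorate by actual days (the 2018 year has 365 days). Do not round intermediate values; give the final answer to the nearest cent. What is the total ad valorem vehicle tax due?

$1,950.66

2018-01-01 to 2018-11-26: 330 days at 3.55% → $54,000 × 3.55% × 330/365 = $1,733.1781
2018-11-27 to 2018-12-31: 35 days at 4.2% → $54,000 × 4.2% × 35/365 = $217.4795
Total = $1,950.6575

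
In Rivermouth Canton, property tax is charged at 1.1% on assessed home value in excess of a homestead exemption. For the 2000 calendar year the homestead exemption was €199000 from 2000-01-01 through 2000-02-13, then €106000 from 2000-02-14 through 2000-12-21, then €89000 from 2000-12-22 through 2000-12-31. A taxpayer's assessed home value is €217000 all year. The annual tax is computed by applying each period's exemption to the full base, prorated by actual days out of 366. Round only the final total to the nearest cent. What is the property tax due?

€1103.13

2000-01-01 to 2000-02-13: 44 days, exemption €199000 → (€217000 − €199000) × 1.1% × 44/366 = €23.8033
2000-02-14 to 2000-12-21: 312 days, exemption €106000 → (€217000 − €106000) × 1.1% × 312/366 = €1040.8525
2000-12-22 to 2000-12-31: 10 days, exemption €89000 → (€217000 − €89000) × 1.1% × 10/366 = €38.4699
Total = €1103.1257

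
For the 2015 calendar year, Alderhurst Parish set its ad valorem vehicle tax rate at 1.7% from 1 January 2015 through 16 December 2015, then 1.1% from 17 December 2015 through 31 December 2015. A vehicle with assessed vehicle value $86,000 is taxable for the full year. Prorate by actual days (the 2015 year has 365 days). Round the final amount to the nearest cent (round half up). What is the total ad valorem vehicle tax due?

$1,440.79

1 January – 16 December 2015: 350 days at 1.7% → $86,000 × 1.7% × 350/365 = $1,401.9178
17 December – 31 December 2015: 15 days at 1.1% → $86,000 × 1.1% × 15/365 = $38.8767
Total = $1,440.7945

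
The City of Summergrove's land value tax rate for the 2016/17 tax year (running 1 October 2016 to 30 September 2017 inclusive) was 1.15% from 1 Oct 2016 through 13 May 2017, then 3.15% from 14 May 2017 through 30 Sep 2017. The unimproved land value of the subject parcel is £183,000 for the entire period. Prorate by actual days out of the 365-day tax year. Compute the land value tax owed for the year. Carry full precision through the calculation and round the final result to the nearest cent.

£3,508.34

1 Oct 2016 – 13 May 2017: 225 days at 1.15% → £183,000 × 1.15% × 225/365 = £1,297.2945
14 May – 30 Sep 2017: 140 days at 3.15% → £183,000 × 3.15% × 140/365 = £2,211.0411
Total = £3,508.3356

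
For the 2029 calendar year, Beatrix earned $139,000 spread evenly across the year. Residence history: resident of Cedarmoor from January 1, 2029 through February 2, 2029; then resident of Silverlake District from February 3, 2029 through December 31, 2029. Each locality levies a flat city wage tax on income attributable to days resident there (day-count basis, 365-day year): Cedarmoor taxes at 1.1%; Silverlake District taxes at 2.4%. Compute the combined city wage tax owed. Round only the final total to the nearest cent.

$3,172.63

Cedarmoor, January 1 – February 2, 2029: 33 days → $139,000 × 1.1% × 33/365 = $138.2384
Silverlake District, February 3 – December 31, 2029: 332 days → $139,000 × 2.4% × 332/365 = $3,034.3890
Total = $3,172.6274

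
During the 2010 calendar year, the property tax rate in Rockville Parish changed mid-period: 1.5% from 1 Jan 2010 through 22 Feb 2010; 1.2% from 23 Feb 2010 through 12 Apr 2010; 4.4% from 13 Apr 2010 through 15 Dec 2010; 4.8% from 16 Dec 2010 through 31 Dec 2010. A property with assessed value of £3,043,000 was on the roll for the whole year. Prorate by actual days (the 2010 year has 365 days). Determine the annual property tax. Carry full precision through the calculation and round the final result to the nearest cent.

1 Jan – 22 Feb 2010: 53 days at 1.5% → £3,043,000 × 1.5% × 53/365 = £6,627.9041
23 Feb – 12 Apr 2010: 49 days at 1.2% → £3,043,000 × 1.2% × 49/365 = £4,902.1479
13 Apr – 15 Dec 2010: 247 days at 4.4% → £3,043,000 × 4.4% × 247/365 = £90,606.3671
16 Dec – 31 Dec 2010: 16 days at 4.8% → £3,043,000 × 4.8% × 16/365 = £6,402.8055
Total = £108,539.2247

£108,539.22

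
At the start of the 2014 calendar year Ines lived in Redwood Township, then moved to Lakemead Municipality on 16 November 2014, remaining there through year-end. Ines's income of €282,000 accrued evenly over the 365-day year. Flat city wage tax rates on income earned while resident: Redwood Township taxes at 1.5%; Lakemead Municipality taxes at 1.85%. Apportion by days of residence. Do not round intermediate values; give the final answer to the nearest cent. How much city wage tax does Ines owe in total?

Redwood Township, 1 January – 15 November 2014: 319 days → €282,000 × 1.5% × 319/365 = €3,696.9041
Lakemead Municipality, 16 November – 31 December 2014: 46 days → €282,000 × 1.85% × 46/365 = €657.4849
Total = €4,354.3890

€4,354.39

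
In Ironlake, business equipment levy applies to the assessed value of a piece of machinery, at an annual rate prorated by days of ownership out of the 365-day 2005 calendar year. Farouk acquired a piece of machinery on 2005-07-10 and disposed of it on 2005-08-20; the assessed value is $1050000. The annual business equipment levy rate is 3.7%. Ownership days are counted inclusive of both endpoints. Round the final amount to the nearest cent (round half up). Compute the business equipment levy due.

$4470.41

Days held (2005-07-10 to 2005-08-20): 42 out of 365
Tax = $1050000 × 3.7% × 42/365 = $4470.4110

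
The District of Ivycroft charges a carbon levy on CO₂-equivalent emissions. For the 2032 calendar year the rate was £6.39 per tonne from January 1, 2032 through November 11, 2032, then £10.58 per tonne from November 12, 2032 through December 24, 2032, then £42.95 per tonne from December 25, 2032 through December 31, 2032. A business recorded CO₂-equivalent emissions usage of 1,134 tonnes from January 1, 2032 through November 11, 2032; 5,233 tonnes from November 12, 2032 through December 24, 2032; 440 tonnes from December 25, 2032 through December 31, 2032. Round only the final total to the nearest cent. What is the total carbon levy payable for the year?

January 1 – November 11, 2032: 1,134 tonnes at £6.39/tonne → £7,246.26
November 12 – December 24, 2032: 5,233 tonnes at £10.58/tonne → £55,365.14
December 25 – December 31, 2032: 440 tonnes at £42.95/tonne → £18,898.00

£81,509.40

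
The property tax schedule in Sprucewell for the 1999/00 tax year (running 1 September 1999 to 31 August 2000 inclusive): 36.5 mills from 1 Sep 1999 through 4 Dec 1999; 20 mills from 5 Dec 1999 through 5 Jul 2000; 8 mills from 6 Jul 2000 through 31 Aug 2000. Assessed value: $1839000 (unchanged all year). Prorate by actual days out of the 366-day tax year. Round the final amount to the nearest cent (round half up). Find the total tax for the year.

1 Sep – 4 Dec 1999: 95 days at 36.5 mills → $1839000 × 3.65% × 95/366 = $17422.7664
5 Dec 1999 – 5 Jul 2000: 214 days at 20 mills → $1839000 × 2% × 214/366 = $21505.2459
6 Jul – 31 Aug 2000: 57 days at 8 mills → $1839000 × 0.8% × 57/366 = $2291.2131
Total = $41219.2254

$41219.23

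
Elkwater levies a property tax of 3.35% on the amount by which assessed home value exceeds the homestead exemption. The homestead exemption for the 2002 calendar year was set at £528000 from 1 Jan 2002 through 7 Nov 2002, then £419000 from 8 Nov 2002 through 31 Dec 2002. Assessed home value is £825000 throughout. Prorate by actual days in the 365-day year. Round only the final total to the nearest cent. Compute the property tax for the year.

1 Jan – 7 Nov 2002: 311 days, exemption £528000 → (£825000 − £528000) × 3.35% × 311/365 = £8477.5192
8 Nov – 31 Dec 2002: 54 days, exemption £419000 → (£825000 − £419000) × 3.35% × 54/365 = £2012.2027
Total = £10489.7219

£10489.72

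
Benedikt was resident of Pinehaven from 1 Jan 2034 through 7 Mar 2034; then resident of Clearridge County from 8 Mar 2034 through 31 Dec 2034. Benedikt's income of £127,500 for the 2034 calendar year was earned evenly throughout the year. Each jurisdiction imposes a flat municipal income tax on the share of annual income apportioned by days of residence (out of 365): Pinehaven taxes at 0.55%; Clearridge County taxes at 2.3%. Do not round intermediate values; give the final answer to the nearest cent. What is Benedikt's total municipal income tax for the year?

Pinehaven, 1 Jan – 7 Mar 2034: 66 days → £127,500 × 0.55% × 66/365 = £126.8014
Clearridge County, 8 Mar – 31 Dec 2034: 299 days → £127,500 × 2.3% × 299/365 = £2,402.2397
Total = £2,529.0411

£2,529.04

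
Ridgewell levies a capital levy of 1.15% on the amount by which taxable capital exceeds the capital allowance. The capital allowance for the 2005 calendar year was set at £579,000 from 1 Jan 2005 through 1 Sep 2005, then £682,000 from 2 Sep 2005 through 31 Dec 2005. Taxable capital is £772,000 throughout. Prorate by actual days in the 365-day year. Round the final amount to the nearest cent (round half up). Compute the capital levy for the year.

£1,826.83

1 Jan – 1 Sep 2005: 244 days, exemption £579,000 → (£772,000 − £579,000) × 1.15% × 244/365 = £1,483.7205
2 Sep – 31 Dec 2005: 121 days, exemption £682,000 → (£772,000 − £682,000) × 1.15% × 121/365 = £343.1096
Total = £1,826.8301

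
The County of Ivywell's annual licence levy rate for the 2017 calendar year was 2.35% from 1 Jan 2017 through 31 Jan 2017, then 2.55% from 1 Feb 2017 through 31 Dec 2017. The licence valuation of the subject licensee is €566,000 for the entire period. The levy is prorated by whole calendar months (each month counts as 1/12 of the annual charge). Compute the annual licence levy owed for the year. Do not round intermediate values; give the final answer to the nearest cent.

€14,338.67

1 Jan – 31 Jan 2017: 1 month at 2.35% → €566,000 × 2.35% × 1/12 = €1,108.4167
1 Feb – 31 Dec 2017: 11 months at 2.55% → €566,000 × 2.55% × 11/12 = €13,230.2500
Total = €14,338.6667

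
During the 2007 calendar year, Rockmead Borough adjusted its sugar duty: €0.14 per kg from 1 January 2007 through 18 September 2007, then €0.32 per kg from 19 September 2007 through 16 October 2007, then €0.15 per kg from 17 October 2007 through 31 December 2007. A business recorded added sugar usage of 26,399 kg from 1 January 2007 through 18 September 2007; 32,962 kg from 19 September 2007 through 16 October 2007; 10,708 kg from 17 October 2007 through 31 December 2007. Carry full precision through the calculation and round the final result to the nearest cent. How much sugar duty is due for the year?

€15,849.90

1 January – 18 September 2007: 26,399 kg at €0.14/kg → €3,695.86
19 September – 16 October 2007: 32,962 kg at €0.32/kg → €10,547.84
17 October – 31 December 2007: 10,708 kg at €0.15/kg → €1,606.20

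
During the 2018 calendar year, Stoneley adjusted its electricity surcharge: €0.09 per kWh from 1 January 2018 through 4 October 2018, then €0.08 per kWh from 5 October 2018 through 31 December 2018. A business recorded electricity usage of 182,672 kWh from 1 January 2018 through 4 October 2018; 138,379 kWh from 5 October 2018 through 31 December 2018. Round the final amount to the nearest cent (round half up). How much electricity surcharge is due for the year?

€27510.80

1 January – 4 October 2018: 182,672 kWh at €0.09/kWh → €16440.48
5 October – 31 December 2018: 138,379 kWh at €0.08/kWh → €11070.32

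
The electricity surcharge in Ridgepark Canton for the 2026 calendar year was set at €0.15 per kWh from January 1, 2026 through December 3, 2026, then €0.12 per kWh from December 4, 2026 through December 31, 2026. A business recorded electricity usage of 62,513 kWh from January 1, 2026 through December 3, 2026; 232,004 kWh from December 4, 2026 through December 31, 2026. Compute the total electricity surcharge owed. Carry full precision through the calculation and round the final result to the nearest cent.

January 1 – December 3, 2026: 62,513 kWh at €0.15/kWh → €9,376.95
December 4 – December 31, 2026: 232,004 kWh at €0.12/kWh → €27,840.48

€37,217.43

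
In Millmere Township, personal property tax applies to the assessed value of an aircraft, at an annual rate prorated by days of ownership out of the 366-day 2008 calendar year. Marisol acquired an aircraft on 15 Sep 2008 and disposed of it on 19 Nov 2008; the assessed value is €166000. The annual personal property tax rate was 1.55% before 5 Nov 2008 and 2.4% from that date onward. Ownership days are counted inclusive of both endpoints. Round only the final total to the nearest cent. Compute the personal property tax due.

€521.81

15 Sep – 4 Nov 2008: 51 days at 1.55% → €166000 × 1.55% × 51/366 = €358.5328
5 Nov – 19 Nov 2008: 15 days at 2.4% → €166000 × 2.4% × 15/366 = €163.2787
Total = €521.8115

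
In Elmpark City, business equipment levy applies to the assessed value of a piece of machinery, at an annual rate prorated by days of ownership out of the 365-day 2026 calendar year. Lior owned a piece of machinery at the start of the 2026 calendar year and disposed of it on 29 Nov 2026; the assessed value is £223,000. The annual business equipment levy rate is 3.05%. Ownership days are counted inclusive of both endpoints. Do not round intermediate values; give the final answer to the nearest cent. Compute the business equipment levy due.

Days held (1 Jan – 29 Nov 2026): 333 out of 365
Tax = £223,000 × 3.05% × 333/365 = £6,205.2041

£6,205.20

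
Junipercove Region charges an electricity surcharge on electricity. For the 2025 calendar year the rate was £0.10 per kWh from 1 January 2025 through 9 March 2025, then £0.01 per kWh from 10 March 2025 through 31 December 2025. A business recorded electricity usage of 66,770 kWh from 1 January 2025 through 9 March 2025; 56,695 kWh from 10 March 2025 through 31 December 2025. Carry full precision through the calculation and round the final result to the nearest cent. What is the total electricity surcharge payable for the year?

£7,243.95

1 January – 9 March 2025: 66,770 kWh at £0.10/kWh → £6,677.00
10 March – 31 December 2025: 56,695 kWh at £0.01/kWh → £566.95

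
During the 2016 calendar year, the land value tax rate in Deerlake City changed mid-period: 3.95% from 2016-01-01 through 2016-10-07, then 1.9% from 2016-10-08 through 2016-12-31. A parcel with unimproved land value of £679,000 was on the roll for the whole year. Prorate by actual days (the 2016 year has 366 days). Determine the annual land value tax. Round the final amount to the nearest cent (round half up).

£23,587.83

2016-01-01 to 2016-10-07: 281 days at 3.95% → £679,000 × 3.95% × 281/366 = £20,591.6954
2016-10-08 to 2016-12-31: 85 days at 1.9% → £679,000 × 1.9% × 85/366 = £2,996.1339
Total = £23,587.8292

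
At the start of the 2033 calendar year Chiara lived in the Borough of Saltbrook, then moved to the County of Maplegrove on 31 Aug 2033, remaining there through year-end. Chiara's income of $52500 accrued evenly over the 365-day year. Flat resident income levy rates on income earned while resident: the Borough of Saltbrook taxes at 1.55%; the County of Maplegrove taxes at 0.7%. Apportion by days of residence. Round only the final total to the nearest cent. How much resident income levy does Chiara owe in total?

The Borough of Saltbrook, 1 Jan – 30 Aug 2033: 242 days → $52500 × 1.55% × 242/365 = $539.5274
The County of Maplegrove, 31 Aug – 31 Dec 2033: 123 days → $52500 × 0.7% × 123/365 = $123.8425
Total = $663.3699

$663.37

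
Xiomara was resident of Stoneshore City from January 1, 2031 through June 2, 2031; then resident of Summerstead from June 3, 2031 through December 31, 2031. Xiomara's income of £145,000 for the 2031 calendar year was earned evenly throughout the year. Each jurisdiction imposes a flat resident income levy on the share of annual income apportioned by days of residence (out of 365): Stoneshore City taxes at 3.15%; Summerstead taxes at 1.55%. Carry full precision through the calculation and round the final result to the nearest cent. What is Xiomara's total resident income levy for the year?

Stoneshore City, January 1 – June 2, 2031: 153 days → £145,000 × 3.15% × 153/365 = £1,914.5959
Summerstead, June 3 – December 31, 2031: 212 days → £145,000 × 1.55% × 212/365 = £1,305.3973
Total = £3,219.9932

£3,219.99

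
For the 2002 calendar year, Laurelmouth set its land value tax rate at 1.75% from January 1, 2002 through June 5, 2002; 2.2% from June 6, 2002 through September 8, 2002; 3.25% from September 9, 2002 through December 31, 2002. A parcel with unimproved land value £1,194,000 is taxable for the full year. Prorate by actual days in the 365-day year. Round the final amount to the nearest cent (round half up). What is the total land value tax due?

£27,887.26

January 1 – June 5, 2002: 156 days at 1.75% → £1,194,000 × 1.75% × 156/365 = £8,930.4658
June 6 – September 8, 2002: 95 days at 2.2% → £1,194,000 × 2.2% × 95/365 = £6,836.8767
September 9 – December 31, 2002: 114 days at 3.25% → £1,194,000 × 3.25% × 114/365 = £12,119.9178
Total = £27,887.2603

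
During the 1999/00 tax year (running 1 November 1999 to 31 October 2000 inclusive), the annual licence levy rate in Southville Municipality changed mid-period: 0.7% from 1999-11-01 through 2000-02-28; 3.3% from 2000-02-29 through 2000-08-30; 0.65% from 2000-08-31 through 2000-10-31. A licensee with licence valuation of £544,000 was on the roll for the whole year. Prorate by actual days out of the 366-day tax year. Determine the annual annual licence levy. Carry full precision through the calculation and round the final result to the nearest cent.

1999-11-01 to 2000-02-28: 120 days at 0.7% → £544,000 × 0.7% × 120/366 = £1,248.5246
2000-02-29 to 2000-08-30: 184 days at 3.3% → £544,000 × 3.3% × 184/366 = £9,025.0492
2000-08-31 to 2000-10-31: 62 days at 0.65% → £544,000 × 0.65% × 62/366 = £598.9945
Total = £10,872.5683

£10,872.57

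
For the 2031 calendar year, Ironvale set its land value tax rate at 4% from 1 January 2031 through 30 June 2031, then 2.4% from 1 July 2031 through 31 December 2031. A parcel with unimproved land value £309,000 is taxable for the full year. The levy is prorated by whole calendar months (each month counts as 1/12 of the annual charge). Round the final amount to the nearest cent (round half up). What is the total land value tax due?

£9,888.00

1 January – 30 June 2031: 6 months at 4% → £309,000 × 4% × 6/12 = £6,180.0000
1 July – 31 December 2031: 6 months at 2.4% → £309,000 × 2.4% × 6/12 = £3,708.0000
Total = £9,888.0000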